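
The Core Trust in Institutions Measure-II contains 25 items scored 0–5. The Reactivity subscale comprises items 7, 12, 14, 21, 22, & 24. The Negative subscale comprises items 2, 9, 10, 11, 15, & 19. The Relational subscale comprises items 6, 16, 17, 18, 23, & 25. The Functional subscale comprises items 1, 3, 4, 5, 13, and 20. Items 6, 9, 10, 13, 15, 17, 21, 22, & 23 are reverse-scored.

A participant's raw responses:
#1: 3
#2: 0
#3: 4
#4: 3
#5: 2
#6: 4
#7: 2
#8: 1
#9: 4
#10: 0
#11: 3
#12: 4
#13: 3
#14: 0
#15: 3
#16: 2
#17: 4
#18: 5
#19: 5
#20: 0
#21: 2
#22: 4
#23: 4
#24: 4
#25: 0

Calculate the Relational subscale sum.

10

Relational items: 6, 16, 17, 18, 23, 25.
Of these, items 6, 17 and 23 are reverse-scored; reverse-coded value = 5 − response.
  item 6: 5 − 4 = 1
  item 16: 2
  item 17: 5 − 4 = 1
  item 18: 5
  item 23: 5 − 4 = 1
  item 25: 0
Sum = 1 + 2 + 1 + 5 + 1 + 0 = 10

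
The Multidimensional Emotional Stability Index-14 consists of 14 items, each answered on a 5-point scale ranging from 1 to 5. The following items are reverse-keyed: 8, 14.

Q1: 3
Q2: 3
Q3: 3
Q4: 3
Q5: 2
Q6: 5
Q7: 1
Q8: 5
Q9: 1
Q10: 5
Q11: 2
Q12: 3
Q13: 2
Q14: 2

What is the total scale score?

Raw sum = 40. Reverse-keyed items: 8, 14; their raw sum = 7.
Each reversal replaces raw with 6 − raw, changing the total by 6 − 2·raw per item.
Total = 40 + 2·6 − 2·7 = 40 + 12 − 14 = 38

38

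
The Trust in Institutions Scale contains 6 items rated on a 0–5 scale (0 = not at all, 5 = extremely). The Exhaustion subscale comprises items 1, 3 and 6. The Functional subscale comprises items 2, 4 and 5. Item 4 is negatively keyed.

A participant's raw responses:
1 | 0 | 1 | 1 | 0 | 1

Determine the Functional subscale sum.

4

Functional items: 2, 4, 5.
Of these, item 4 is negatively keyed; reversed = (0+5) − raw = 5 − raw.
  item 2: 0
  item 4: 5 − 1 = 4
  item 5: 0
Sum = 0 + 4 + 0 = 4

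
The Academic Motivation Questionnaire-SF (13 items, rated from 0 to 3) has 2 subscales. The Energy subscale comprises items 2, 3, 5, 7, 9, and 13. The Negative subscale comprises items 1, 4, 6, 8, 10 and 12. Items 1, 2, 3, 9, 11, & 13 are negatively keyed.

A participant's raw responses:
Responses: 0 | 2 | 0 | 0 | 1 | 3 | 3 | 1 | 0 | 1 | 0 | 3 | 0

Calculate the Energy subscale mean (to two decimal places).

Energy items: 2, 3, 5, 7, 9, 13.
Of these, items 2, 3, 9 and 13 are negatively keyed; on a 0–3 scale, reversed = 3 − raw.
  item 2: 3 − 2 = 1
  item 3: 3 − 0 = 3
  item 5: 1
  item 7: 3
  item 9: 3 − 0 = 3
  item 13: 3 − 0 = 3
Sum = 1 + 3 + 1 + 3 + 3 + 3 = 14
Mean = 14 / 6 = 2.33

2.33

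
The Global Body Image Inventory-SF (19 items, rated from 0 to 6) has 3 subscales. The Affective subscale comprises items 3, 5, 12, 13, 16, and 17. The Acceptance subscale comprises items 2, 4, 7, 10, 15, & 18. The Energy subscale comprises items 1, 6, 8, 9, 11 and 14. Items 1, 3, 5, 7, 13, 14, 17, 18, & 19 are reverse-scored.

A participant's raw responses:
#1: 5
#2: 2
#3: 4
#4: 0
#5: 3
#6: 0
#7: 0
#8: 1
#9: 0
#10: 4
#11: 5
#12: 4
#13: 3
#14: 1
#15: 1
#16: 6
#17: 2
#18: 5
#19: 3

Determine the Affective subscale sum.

22

Affective items: 3, 5, 12, 13, 16, 17.
Of these, items 3, 5, 13 and 17 are reverse-scored; reverse-coded value = 6 − response.
  item 3: 6 − 4 = 2
  item 5: 6 − 3 = 3
  item 12: 4
  item 13: 6 − 3 = 3
  item 16: 6
  item 17: 6 − 2 = 4
Sum = 2 + 3 + 4 + 3 + 6 + 4 = 22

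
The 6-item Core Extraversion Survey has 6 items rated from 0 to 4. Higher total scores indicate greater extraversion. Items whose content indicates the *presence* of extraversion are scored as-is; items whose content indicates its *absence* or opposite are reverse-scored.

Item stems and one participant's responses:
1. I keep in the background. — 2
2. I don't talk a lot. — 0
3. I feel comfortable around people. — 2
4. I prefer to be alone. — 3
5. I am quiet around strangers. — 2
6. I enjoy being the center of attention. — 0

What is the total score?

Items 1, 2, 4, 5 describe the absence/opposite of extraversion → reverse-score.
on a 0–4 scale, reversed = 4 − raw.
  item 1: 4 − 2 = 2
  item 2: 4 − 0 = 4
  item 3: 2
  item 4: 4 − 3 = 1
  item 5: 4 − 2 = 2
  item 6: 0
Total = 2 + 4 + 2 + 1 + 2 + 0 = 11

11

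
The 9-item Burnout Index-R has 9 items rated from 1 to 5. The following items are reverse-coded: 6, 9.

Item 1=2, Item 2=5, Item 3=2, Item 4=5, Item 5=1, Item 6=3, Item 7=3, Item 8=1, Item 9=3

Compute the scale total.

Apply reverse scoring (on a 1–5 scale, reversed = 6 − raw):
  item 6: 6 − 3 = 3
  item 9: 6 − 3 = 3
Scored responses: 2, 5, 2, 5, 1, 3, 3, 1, 3
Total = 2 + 5 + 2 + 5 + 1 + 3 + 3 + 1 + 3 = 25

25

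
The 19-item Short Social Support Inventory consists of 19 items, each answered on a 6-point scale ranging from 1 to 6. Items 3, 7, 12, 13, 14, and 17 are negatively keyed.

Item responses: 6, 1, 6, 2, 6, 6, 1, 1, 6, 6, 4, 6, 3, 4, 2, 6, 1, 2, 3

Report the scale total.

72

Reverse-coded items (on a 1–6 scale, reversed = 7 − raw):
  item 3: 7 − 6 = 1
  item 7: 7 − 1 = 6
  item 12: 7 − 6 = 1
  item 13: 7 − 3 = 4
  item 14: 7 − 4 = 3
  item 17: 7 − 1 = 6
Scored items: 6, 1, 1, 2, 6, 6, 6, 1, 6, 6, 4, 1, 4, 3, 2, 6, 6, 2, 3
Total = 6 + 1 + 1 + 2 + 6 + 6 + 6 + 1 + 6 + 6 + 4 + 1 + 4 + 3 + 2 + 6 + 6 + 2 + 3 = 72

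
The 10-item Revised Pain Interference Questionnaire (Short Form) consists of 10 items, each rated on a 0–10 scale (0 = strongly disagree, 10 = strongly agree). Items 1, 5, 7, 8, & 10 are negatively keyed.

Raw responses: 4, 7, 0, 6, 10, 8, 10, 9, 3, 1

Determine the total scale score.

Raw sum = 58. Negatively keyed items: 1, 5, 7, 8, 10; their raw sum = 34.
Each reversal replaces raw with 10 − raw, changing the total by 10 − 2·raw per item.
Total = 58 + 5·10 − 2·34 = 58 + 50 − 68 = 40

40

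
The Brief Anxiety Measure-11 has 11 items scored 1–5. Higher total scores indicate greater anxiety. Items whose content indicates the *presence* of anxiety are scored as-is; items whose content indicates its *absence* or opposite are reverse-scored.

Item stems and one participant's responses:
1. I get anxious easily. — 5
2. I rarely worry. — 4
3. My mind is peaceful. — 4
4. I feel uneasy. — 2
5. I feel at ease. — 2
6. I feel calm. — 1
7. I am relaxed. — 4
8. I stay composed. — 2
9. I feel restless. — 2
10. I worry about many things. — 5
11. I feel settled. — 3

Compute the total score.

36

Items 2, 3, 5, 6, 7, 8, 11 describe the absence/opposite of anxiety → reverse-score.
reversed = (1+5) − raw = 6 − raw.
  item 1: 5
  item 2: 6 − 4 = 2
  item 3: 6 − 4 = 2
  item 4: 2
  item 5: 6 − 2 = 4
  item 6: 6 − 1 = 5
  item 7: 6 − 4 = 2
  item 8: 6 − 2 = 4
  item 9: 2
  item 10: 5
  item 11: 6 − 3 = 3
Total = 5 + 2 + 2 + 2 + 4 + 5 + 2 + 4 + 2 + 5 + 3 = 36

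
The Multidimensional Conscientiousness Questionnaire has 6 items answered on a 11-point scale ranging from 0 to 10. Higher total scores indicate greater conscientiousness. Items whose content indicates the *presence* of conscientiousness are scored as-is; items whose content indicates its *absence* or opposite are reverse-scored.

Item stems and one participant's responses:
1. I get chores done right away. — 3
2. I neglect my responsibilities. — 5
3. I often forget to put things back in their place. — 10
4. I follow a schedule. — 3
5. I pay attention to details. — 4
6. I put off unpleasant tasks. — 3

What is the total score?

22

Items 2, 3, 6 describe the absence/opposite of conscientiousness → reverse-score.
reverse-coded value = 10 − response.
  item 1: 3
  item 2: 10 − 5 = 5
  item 3: 10 − 10 = 0
  item 4: 3
  item 5: 4
  item 6: 10 − 3 = 7
Total = 3 + 5 + 0 + 3 + 4 + 7 = 22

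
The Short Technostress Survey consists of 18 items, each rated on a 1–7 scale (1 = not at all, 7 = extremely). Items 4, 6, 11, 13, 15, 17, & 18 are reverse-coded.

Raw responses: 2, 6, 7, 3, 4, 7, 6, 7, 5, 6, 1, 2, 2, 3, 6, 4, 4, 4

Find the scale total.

Reverse-coded items (reverse-coded value = 8 − response):
  item 4: 8 − 3 = 5
  item 6: 8 − 7 = 1
  item 11: 8 − 1 = 7
  item 13: 8 − 2 = 6
  item 15: 8 − 6 = 2
  item 17: 8 − 4 = 4
  item 18: 8 − 4 = 4
Scored items: 2, 6, 7, 5, 4, 1, 6, 7, 5, 6, 7, 2, 6, 3, 2, 4, 4, 4
Total = 2 + 6 + 7 + 5 + 4 + 1 + 6 + 7 + 5 + 6 + 7 + 2 + 6 + 3 + 2 + 4 + 4 + 4 = 81

81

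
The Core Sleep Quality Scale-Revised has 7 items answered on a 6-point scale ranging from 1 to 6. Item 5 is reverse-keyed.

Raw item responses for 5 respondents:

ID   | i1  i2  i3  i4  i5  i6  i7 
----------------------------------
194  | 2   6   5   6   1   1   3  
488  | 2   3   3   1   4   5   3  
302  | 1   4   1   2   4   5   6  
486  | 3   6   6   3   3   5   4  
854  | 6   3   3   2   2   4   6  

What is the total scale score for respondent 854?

Respondent 854 raw: 6, 3, 3, 2, 2, 4, 6.
Reverse-coded (reverse-coded value = 7 − response):
  item 1: 6
  item 2: 3
  item 3: 3
  item 4: 2
  item 5: 7 − 2 = 5
  item 6: 4
  item 7: 6
Sum = 6 + 3 + 3 + 2 + 5 + 4 + 6 = 29

29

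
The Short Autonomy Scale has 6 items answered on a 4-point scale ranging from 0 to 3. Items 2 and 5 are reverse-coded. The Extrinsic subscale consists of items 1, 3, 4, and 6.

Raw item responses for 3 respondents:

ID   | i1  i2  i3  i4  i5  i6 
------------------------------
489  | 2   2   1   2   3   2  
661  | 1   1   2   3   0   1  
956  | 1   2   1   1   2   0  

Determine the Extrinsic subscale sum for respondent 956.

3

Respondent 956 raw: 1, 2, 1, 1, 2, 0.
Extrinsic items: 1, 3, 4, 6.
Reverse-coded (reversed = (0+3) − raw = 3 − raw):
  item 1: 1
  item 3: 1
  item 4: 1
  item 6: 0
Sum = 1 + 1 + 1 + 0 = 3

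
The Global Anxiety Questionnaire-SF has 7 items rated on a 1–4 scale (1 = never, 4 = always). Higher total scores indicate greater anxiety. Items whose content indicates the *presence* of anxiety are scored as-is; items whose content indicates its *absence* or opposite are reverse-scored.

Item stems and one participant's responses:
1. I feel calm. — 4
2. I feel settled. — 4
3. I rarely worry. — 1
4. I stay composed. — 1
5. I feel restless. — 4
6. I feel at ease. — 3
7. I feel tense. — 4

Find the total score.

Items 1, 2, 3, 4, 6 describe the absence/opposite of anxiety → reverse-score.
reverse-coded value = 5 − response.
  item 1: 5 − 4 = 1
  item 2: 5 − 4 = 1
  item 3: 5 − 1 = 4
  item 4: 5 − 1 = 4
  item 5: 4
  item 6: 5 − 3 = 2
  item 7: 4
Total = 1 + 1 + 4 + 4 + 4 + 2 + 4 = 20

20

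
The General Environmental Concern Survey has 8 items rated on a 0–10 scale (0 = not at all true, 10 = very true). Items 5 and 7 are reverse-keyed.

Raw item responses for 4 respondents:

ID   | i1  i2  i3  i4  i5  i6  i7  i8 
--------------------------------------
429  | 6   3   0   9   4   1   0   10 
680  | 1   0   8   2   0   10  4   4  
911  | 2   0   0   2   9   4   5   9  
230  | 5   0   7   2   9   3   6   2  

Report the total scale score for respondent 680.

41

Respondent 680 raw: 1, 0, 8, 2, 0, 10, 4, 4.
Reverse-coded (on a 0–10 scale, reversed = 10 − raw):
  item 1: 1
  item 2: 0
  item 3: 8
  item 4: 2
  item 5: 10 − 0 = 10
  item 6: 10
  item 7: 10 − 4 = 6
  item 8: 4
Sum = 1 + 0 + 8 + 2 + 10 + 10 + 6 + 4 = 41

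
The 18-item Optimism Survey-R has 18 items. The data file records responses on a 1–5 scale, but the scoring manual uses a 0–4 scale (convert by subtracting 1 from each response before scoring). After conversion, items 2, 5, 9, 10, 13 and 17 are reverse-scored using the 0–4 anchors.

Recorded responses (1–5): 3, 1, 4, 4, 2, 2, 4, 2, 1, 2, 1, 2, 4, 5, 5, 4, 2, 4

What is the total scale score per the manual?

Convert to 0–4: 2, 0, 3, 3, 1, 1, 3, 1, 0, 1, 0, 1, 3, 4, 4, 3, 1, 3
Reverse-coded (reverse-coded value = 4 − response):
  item 2: 4 − 0 = 4
  item 5: 4 − 1 = 3
  item 9: 4 − 0 = 4
  item 10: 4 − 1 = 3
  item 13: 4 − 3 = 1
  item 17: 4 − 1 = 3
Scored: 2, 4, 3, 3, 3, 1, 3, 1, 4, 3, 0, 1, 1, 4, 4, 3, 3, 3
Total = 46

46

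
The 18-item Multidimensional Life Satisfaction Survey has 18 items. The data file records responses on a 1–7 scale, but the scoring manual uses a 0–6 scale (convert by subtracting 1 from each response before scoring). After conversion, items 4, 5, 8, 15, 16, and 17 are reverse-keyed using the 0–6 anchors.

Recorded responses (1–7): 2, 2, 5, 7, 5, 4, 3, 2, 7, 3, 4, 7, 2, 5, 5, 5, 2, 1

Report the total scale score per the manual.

Convert to 0–6: 1, 1, 4, 6, 4, 3, 2, 1, 6, 2, 3, 6, 1, 4, 4, 4, 1, 0
Reverse-coded (on a 0–6 scale, reversed = 6 − raw):
  item 4: 6 − 6 = 0
  item 5: 6 − 4 = 2
  item 8: 6 − 1 = 5
  item 15: 6 − 4 = 2
  item 16: 6 − 4 = 2
  item 17: 6 − 1 = 5
Scored: 1, 1, 4, 0, 2, 3, 2, 5, 6, 2, 3, 6, 1, 4, 2, 2, 5, 0
Total = 49

49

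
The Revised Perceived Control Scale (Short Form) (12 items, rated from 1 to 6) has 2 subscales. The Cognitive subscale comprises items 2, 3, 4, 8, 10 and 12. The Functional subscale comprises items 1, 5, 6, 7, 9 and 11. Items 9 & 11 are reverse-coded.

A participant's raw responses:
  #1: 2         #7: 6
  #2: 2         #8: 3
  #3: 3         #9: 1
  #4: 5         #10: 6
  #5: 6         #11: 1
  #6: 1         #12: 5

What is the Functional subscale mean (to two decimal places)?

4.50

Functional items: 1, 5, 6, 7, 9, 11.
Of these, items 9 and 11 are reverse-coded; reverse-coded value = 7 − response.
  item 1: 2
  item 5: 6
  item 6: 1
  item 7: 6
  item 9: 7 − 1 = 6
  item 11: 7 − 1 = 6
Sum = 2 + 6 + 1 + 6 + 6 + 6 = 27
Mean = 27 / 6 = 4.50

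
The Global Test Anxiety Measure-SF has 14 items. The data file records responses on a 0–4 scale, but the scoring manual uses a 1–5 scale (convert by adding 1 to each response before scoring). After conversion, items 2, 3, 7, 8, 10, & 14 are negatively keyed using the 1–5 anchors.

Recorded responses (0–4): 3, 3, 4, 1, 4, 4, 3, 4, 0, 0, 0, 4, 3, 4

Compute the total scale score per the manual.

39

Convert to 1–5: 4, 4, 5, 2, 5, 5, 4, 5, 1, 1, 1, 5, 4, 5
Reverse-coded (on a 1–5 scale, reversed = 6 − raw):
  item 2: 6 − 4 = 2
  item 3: 6 − 5 = 1
  item 7: 6 − 4 = 2
  item 8: 6 − 5 = 1
  item 10: 6 − 1 = 5
  item 14: 6 − 5 = 1
Scored: 4, 2, 1, 2, 5, 5, 2, 1, 1, 5, 1, 5, 4, 1
Total = 39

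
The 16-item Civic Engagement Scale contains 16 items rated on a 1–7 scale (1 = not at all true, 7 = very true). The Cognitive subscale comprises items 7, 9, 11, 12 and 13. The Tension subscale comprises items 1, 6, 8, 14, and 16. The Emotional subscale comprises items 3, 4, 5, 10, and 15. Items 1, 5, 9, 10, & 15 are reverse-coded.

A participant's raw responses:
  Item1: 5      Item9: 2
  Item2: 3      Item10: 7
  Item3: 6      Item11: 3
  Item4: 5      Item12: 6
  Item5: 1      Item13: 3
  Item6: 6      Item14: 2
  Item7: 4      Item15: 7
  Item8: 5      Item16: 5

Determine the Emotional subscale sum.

Emotional items: 3, 4, 5, 10, 15.
Of these, items 5, 10, & 15 are reverse-coded; reverse-coded value = 8 − response.
  item 3: 6
  item 4: 5
  item 5: 8 − 1 = 7
  item 10: 8 − 7 = 1
  item 15: 8 − 7 = 1
Sum = 6 + 5 + 7 + 1 + 1 = 20

20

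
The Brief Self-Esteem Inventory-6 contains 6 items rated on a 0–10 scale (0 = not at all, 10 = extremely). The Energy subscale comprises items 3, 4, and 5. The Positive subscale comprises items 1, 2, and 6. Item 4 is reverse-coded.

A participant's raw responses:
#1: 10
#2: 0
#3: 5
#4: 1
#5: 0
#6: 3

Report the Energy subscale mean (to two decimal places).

4.67

Energy items: 3, 4, 5.
Of these, item 4 is reverse-coded; reversed = (0+10) − raw = 10 − raw.
  item 3: 5
  item 4: 10 − 1 = 9
  item 5: 0
Sum = 5 + 9 + 0 = 14
Mean = 14 / 3 = 4.67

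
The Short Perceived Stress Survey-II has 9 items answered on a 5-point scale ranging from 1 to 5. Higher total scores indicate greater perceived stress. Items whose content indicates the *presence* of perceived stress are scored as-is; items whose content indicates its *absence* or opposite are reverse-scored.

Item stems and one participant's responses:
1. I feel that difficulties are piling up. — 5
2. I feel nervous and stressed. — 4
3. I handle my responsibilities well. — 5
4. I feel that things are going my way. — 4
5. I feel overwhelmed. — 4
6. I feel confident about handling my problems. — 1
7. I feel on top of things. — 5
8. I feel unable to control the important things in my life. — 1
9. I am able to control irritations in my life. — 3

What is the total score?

Items 3, 4, 6, 7, 9 describe the absence/opposite of perceived stress → reverse-score.
on a 1–5 scale, reversed = 6 − raw.
  item 1: 5
  item 2: 4
  item 3: 6 − 5 = 1
  item 4: 6 − 4 = 2
  item 5: 4
  item 6: 6 − 1 = 5
  item 7: 6 − 5 = 1
  item 8: 1
  item 9: 6 − 3 = 3
Total = 5 + 4 + 1 + 2 + 4 + 5 + 1 + 1 + 3 = 26

26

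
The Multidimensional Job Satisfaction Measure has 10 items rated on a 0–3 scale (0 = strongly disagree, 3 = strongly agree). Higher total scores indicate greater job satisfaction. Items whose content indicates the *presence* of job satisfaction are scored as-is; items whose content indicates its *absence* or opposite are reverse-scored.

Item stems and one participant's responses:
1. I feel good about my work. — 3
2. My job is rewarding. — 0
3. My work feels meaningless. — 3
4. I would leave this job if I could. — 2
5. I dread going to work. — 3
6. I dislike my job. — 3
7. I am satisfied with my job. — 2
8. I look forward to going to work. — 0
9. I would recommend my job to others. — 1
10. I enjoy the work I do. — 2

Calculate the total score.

Items 3, 4, 5, 6 describe the absence/opposite of job satisfaction → reverse-score.
on a 0–3 scale, reversed = 3 − raw.
  item 1: 3
  item 2: 0
  item 3: 3 − 3 = 0
  item 4: 3 − 2 = 1
  item 5: 3 − 3 = 0
  item 6: 3 − 3 = 0
  item 7: 2
  item 8: 0
  item 9: 1
  item 10: 2
Total = 3 + 0 + 0 + 1 + 0 + 0 + 2 + 0 + 1 + 2 = 9

9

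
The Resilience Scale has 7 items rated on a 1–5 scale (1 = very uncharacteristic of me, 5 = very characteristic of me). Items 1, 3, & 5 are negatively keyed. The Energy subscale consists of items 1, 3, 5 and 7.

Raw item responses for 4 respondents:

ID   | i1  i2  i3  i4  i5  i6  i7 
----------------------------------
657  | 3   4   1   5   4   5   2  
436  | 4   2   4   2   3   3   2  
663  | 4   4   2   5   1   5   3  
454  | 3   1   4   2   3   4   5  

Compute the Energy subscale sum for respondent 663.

14

Respondent 663 raw: 4, 4, 2, 5, 1, 5, 3.
Energy items: 1, 3, 5, 7.
Reverse-coded (reverse-coded value = 6 − response):
  item 1: 6 − 4 = 2
  item 3: 6 − 2 = 4
  item 5: 6 − 1 = 5
  item 7: 3
Sum = 2 + 4 + 5 + 3 = 14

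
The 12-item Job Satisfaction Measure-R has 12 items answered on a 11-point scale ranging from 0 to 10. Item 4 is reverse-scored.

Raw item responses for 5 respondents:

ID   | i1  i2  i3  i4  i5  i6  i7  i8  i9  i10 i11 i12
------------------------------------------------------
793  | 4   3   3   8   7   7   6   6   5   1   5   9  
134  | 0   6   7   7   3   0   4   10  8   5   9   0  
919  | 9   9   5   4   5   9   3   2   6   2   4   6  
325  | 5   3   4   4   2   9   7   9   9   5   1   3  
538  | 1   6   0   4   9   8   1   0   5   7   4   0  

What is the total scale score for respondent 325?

Respondent 325 raw: 5, 3, 4, 4, 2, 9, 7, 9, 9, 5, 1, 3.
Reverse-coded (reversed = (0+10) − raw = 10 − raw):
  item 1: 5
  item 2: 3
  item 3: 4
  item 4: 10 − 4 = 6
  item 5: 2
  item 6: 9
  item 7: 7
  item 8: 9
  item 9: 9
  item 10: 5
  item 11: 1
  item 12: 3
Sum = 5 + 3 + 4 + 6 + 2 + 9 + 7 + 9 + 9 + 5 + 1 + 3 = 63

63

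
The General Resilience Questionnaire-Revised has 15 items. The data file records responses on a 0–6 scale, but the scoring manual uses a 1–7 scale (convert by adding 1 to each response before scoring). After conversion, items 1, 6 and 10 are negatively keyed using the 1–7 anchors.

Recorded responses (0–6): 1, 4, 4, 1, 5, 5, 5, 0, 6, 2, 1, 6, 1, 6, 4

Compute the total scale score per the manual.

Convert to 1–7: 2, 5, 5, 2, 6, 6, 6, 1, 7, 3, 2, 7, 2, 7, 5
Reverse-coded (on a 1–7 scale, reversed = 8 − raw):
  item 1: 8 − 2 = 6
  item 6: 8 − 6 = 2
  item 10: 8 − 3 = 5
Scored: 6, 5, 5, 2, 6, 2, 6, 1, 7, 5, 2, 7, 2, 7, 5
Total = 68

68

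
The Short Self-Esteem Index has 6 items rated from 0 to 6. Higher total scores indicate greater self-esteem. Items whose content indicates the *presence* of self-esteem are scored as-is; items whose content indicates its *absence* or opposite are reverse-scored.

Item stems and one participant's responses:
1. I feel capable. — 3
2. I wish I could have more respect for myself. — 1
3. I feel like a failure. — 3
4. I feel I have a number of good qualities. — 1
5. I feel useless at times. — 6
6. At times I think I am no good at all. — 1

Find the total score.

Items 2, 3, 5, 6 describe the absence/opposite of self-esteem → reverse-score.
reverse-coded value = 6 − response.
  item 1: 3
  item 2: 6 − 1 = 5
  item 3: 6 − 3 = 3
  item 4: 1
  item 5: 6 − 6 = 0
  item 6: 6 − 1 = 5
Total = 3 + 5 + 3 + 1 + 0 + 5 = 17

17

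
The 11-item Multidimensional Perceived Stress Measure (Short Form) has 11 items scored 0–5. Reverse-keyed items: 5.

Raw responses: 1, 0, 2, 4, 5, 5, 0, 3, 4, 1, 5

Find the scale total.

Raw sum = 30. Reverse-keyed items: 5; their raw sum = 5.
Each reversal replaces raw with 5 − raw, changing the total by 5 − 2·raw per item.
Total = 30 + 1·5 − 2·5 = 30 + 5 − 10 = 25

25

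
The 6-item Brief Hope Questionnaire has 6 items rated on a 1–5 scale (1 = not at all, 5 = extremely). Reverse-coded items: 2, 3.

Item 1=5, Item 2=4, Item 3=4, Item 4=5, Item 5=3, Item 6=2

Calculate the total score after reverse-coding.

Apply reverse scoring (reverse-coded value = 6 − response):
  item 2: 6 − 4 = 2
  item 3: 6 − 4 = 2
Scored responses: 5, 2, 2, 5, 3, 2
Total = 5 + 2 + 2 + 5 + 3 + 2 = 19

19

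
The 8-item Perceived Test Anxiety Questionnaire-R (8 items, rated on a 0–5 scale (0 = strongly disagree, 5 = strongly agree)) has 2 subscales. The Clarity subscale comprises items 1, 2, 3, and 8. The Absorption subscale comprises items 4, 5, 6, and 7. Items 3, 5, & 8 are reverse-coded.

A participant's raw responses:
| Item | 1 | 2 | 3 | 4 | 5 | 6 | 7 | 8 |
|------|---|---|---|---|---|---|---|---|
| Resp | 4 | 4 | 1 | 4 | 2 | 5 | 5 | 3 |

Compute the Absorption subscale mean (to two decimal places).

4.25

Absorption items: 4, 5, 6, 7.
Of these, item 5 is reverse-coded; reverse-coded value = 5 − response.
  item 4: 4
  item 5: 5 − 2 = 3
  item 6: 5
  item 7: 5
Sum = 4 + 3 + 5 + 5 = 17
Mean = 17 / 4 = 4.25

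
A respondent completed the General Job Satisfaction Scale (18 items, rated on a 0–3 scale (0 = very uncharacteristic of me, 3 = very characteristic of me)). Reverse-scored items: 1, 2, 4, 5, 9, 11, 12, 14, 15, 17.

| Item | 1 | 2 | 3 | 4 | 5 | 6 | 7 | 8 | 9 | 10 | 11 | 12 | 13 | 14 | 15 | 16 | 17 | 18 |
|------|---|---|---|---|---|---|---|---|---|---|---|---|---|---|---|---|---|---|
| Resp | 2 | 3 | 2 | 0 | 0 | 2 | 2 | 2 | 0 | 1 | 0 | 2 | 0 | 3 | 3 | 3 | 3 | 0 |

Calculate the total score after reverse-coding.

Raw sum = 28. Reverse-scored items: 1, 2, 4, 5, 9, 11, 12, 14, 15, 17; their raw sum = 16.
Each reversal replaces raw with 3 − raw, changing the total by 3 − 2·raw per item.
Total = 28 + 10·3 − 2·16 = 28 + 30 − 32 = 26

26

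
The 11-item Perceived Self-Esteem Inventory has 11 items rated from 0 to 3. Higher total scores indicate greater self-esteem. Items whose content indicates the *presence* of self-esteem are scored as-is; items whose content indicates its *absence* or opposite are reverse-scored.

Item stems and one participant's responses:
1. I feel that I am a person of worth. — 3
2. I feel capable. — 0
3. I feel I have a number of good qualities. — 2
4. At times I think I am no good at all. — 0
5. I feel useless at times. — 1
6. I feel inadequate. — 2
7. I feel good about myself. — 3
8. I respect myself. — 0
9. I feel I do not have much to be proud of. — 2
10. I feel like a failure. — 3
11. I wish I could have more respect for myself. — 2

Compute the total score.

Items 4, 5, 6, 9, 10, 11 describe the absence/opposite of self-esteem → reverse-score.
reverse-coded value = 3 − response.
  item 1: 3
  item 2: 0
  item 3: 2
  item 4: 3 − 0 = 3
  item 5: 3 − 1 = 2
  item 6: 3 − 2 = 1
  item 7: 3
  item 8: 0
  item 9: 3 − 2 = 1
  item 10: 3 − 3 = 0
  item 11: 3 − 2 = 1
Total = 3 + 0 + 2 + 3 + 2 + 1 + 3 + 0 + 1 + 0 + 1 = 16

16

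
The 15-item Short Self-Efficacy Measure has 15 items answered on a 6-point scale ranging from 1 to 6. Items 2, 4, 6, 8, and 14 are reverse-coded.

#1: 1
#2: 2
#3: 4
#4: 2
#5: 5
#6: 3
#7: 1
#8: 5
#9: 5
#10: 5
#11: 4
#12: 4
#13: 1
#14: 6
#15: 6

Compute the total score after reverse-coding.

53

Apply reverse scoring (on a 1–6 scale, reversed = 7 − raw):
  item 2: 7 − 2 = 5
  item 4: 7 − 2 = 5
  item 6: 7 − 3 = 4
  item 8: 7 − 5 = 2
  item 14: 7 − 6 = 1
Scored responses: 1, 5, 4, 5, 5, 4, 1, 2, 5, 5, 4, 4, 1, 1, 6
Total = 1 + 5 + 4 + 5 + 5 + 4 + 1 + 2 + 5 + 5 + 4 + 4 + 1 + 1 + 6 = 53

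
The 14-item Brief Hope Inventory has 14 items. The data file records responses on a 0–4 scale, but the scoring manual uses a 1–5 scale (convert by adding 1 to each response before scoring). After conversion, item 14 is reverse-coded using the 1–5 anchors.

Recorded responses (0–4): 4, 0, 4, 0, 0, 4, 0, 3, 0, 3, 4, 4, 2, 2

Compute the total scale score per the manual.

Convert to 1–5: 5, 1, 5, 1, 1, 5, 1, 4, 1, 4, 5, 5, 3, 3
Reverse-coded (reversed = (1+5) − raw = 6 − raw):
  item 14: 6 − 3 = 3
Scored: 5, 1, 5, 1, 1, 5, 1, 4, 1, 4, 5, 5, 3, 3
Total = 44

44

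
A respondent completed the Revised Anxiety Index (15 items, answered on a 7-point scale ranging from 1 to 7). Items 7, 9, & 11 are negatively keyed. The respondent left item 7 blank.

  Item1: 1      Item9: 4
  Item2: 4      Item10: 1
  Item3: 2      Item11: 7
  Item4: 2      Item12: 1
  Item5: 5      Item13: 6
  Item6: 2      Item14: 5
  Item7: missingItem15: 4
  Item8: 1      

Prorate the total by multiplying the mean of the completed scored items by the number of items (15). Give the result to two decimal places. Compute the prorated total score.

41.79

Reverse-coded (reverse-coded value = 8 − response):
  item 9: 8 − 4 = 4
  item 11: 8 − 7 = 1
Completed scored items (14 of 15): 1, 4, 2, 2, 5, 2, 1, 4, 1, 1, 1, 6, 5, 4; sum = 39.
Person mean = 39 / 14 ≈ 2.7857
Prorated total = (39 / 14) × 15 = 41.79 (to 2 dp)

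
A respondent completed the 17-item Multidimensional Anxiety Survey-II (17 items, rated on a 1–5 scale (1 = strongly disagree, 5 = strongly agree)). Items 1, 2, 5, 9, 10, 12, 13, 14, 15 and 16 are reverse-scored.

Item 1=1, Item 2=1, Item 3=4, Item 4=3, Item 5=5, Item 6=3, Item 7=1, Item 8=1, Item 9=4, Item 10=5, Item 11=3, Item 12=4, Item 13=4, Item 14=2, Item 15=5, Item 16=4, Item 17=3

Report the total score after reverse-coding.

Reversing items 1, 2, 5, 9, 10, 12, 13, 14, 15, and 16 with 6 − raw:
Total = (6−1) + (6−1) + 4 + 3 + (6−5) + 3 + 1 + 1 + (6−4) + (6−5) + 3 + (6−4) + (6−4) + (6−2) + (6−5) + (6−4) + 3
      = 5 + 5 + 4 + 3 + 1 + 3 + 1 + 1 + 2 + 1 + 3 + 2 + 2 + 4 + 1 + 2 + 3 = 43

43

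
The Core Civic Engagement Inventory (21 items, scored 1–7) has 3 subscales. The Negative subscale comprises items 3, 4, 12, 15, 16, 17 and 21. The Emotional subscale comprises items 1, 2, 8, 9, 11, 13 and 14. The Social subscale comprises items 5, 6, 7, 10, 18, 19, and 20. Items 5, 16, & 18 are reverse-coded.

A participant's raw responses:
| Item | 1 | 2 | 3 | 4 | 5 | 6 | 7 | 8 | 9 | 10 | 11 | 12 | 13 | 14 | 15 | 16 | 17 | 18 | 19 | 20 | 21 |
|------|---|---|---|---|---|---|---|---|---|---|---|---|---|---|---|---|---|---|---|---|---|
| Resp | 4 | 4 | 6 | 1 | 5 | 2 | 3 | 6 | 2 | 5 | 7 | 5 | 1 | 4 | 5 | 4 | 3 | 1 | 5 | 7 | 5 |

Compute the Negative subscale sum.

29

Negative items: 3, 4, 12, 15, 16, 17, 21.
Of these, item 16 is reverse-coded; reversed = (1+7) − raw = 8 − raw.
  item 3: 6
  item 4: 1
  item 12: 5
  item 15: 5
  item 16: 8 − 4 = 4
  item 17: 3
  item 21: 5
Sum = 6 + 1 + 5 + 5 + 4 + 3 + 5 = 29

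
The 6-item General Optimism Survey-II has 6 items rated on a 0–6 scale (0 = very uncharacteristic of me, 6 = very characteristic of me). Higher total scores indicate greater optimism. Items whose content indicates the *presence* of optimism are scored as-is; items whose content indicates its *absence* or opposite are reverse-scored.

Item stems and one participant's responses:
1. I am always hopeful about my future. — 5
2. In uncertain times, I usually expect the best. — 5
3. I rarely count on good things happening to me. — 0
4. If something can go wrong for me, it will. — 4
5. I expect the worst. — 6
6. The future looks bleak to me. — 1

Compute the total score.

Items 3, 4, 5, 6 describe the absence/opposite of optimism → reverse-score.
reverse-coded value = 6 − response.
  item 1: 5
  item 2: 5
  item 3: 6 − 0 = 6
  item 4: 6 − 4 = 2
  item 5: 6 − 6 = 0
  item 6: 6 − 1 = 5
Total = 5 + 5 + 6 + 2 + 0 + 5 = 23

23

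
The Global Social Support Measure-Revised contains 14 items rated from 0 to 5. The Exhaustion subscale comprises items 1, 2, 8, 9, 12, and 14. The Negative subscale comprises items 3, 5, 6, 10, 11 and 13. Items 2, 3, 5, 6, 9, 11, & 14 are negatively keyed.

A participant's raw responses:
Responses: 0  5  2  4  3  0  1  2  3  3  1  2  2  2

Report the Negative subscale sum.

Negative items: 3, 5, 6, 10, 11, 13.
Of these, items 3, 5, 6 and 11 are negatively keyed; reverse-coded value = 5 − response.
  item 3: 5 − 2 = 3
  item 5: 5 − 3 = 2
  item 6: 5 − 0 = 5
  item 10: 3
  item 11: 5 − 1 = 4
  item 13: 2
Sum = 3 + 2 + 5 + 3 + 4 + 2 = 19

19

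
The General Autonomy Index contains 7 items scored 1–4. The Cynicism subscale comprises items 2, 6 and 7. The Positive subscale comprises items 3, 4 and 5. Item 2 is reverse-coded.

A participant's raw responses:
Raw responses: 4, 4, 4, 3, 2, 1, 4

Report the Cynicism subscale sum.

6

Cynicism items: 2, 6, 7.
Of these, item 2 is reverse-coded; on a 1–4 scale, reversed = 5 − raw.
  item 2: 5 − 4 = 1
  item 6: 1
  item 7: 4
Sum = 1 + 1 + 4 = 6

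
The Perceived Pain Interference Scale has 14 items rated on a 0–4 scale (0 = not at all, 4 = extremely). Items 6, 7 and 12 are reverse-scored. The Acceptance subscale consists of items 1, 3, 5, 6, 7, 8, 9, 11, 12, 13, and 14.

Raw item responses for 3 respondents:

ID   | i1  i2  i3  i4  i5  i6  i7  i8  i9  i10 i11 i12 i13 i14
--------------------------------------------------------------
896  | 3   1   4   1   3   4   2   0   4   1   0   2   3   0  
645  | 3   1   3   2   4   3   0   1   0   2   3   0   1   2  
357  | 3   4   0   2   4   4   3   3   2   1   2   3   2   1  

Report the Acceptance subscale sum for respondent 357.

19

Respondent 357 raw: 3, 4, 0, 2, 4, 4, 3, 3, 2, 1, 2, 3, 2, 1.
Acceptance items: 1, 3, 5, 6, 7, 8, 9, 11, 12, 13, 14.
Reverse-coded (reverse-coded value = 4 − response):
  item 1: 3
  item 3: 0
  item 5: 4
  item 6: 4 − 4 = 0
  item 7: 4 − 3 = 1
  item 8: 3
  item 9: 2
  item 11: 2
  item 12: 4 − 3 = 1
  item 13: 2
  item 14: 1
Sum = 3 + 0 + 4 + 0 + 1 + 3 + 2 + 2 + 1 + 2 + 1 = 19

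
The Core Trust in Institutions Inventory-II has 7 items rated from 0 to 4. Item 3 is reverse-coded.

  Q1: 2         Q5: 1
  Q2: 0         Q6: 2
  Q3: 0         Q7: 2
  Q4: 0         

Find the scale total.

11

Reverse-coded items (on a 0–4 scale, reversed = 4 − raw):
  item 3: 4 − 0 = 4
Scored items: 2, 0, 4, 0, 1, 2, 2
Total = 2 + 0 + 4 + 0 + 1 + 2 + 2 = 11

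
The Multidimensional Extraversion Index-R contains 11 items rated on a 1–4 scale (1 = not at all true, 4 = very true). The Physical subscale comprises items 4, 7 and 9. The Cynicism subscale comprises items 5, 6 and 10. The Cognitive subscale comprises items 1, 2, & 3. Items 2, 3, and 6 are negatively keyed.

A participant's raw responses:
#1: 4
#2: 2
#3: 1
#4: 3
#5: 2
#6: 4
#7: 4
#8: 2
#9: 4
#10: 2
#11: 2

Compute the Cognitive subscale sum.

11

Cognitive items: 1, 2, 3.
Of these, items 2 & 3 are negatively keyed; reversed = (1+4) − raw = 5 − raw.
  item 1: 4
  item 2: 5 − 2 = 3
  item 3: 5 − 1 = 4
Sum = 4 + 3 + 4 = 11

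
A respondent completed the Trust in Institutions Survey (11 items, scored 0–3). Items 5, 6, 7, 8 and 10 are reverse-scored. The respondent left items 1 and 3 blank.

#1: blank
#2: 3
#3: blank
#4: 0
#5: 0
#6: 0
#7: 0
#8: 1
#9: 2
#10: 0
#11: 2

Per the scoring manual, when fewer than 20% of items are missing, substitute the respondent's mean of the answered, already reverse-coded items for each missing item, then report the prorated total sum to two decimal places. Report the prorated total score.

25.67

Reverse-coded (reverse-coded value = 3 − response):
  item 5: 3 − 0 = 3
  item 6: 3 − 0 = 3
  item 7: 3 − 0 = 3
  item 8: 3 − 1 = 2
  item 10: 3 − 0 = 3
Completed scored items (9 of 11): 3, 0, 3, 3, 3, 2, 2, 3, 2; sum = 21.
Person mean = 21 / 9 ≈ 2.3333
Prorated total = (21 / 9) × 11 = 25.67 (to 2 dp)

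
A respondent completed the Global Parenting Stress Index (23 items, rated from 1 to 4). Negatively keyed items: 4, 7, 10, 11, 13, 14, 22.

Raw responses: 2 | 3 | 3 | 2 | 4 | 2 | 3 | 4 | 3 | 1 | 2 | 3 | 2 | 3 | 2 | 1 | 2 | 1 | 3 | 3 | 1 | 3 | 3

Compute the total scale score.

Raw sum = 56. Negatively keyed items: 4, 7, 10, 11, 13, 14, 22; their raw sum = 16.
Each reversal replaces raw with 5 − raw, changing the total by 5 − 2·raw per item.
Total = 56 + 7·5 − 2·16 = 56 + 35 − 32 = 59

59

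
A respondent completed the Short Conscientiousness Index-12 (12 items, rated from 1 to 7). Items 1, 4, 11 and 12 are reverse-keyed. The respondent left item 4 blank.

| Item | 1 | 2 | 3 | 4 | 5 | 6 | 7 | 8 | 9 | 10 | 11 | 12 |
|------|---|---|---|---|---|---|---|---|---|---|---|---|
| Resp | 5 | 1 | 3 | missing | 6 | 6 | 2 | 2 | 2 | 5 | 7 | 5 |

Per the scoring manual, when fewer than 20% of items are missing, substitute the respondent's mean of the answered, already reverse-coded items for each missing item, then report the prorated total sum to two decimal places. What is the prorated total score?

37.09

Reverse-coded (on a 1–7 scale, reversed = 8 − raw):
  item 1: 8 − 5 = 3
  item 11: 8 − 7 = 1
  item 12: 8 − 5 = 3
Completed scored items (11 of 12): 3, 1, 3, 6, 6, 2, 2, 2, 5, 1, 3; sum = 34.
Person mean = 34 / 11 ≈ 3.0909
Prorated total = (34 / 11) × 12 = 37.09 (to 2 dp)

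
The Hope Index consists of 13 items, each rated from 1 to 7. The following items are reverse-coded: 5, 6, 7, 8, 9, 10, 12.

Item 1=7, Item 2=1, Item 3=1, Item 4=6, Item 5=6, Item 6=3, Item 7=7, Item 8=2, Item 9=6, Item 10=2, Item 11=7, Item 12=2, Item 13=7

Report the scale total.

57

Apply reverse scoring (reverse-coded value = 8 − response):
  item 5: 8 − 6 = 2
  item 6: 8 − 3 = 5
  item 7: 8 − 7 = 1
  item 8: 8 − 2 = 6
  item 9: 8 − 6 = 2
  item 10: 8 − 2 = 6
  item 12: 8 − 2 = 6
Scored responses: 7, 1, 1, 6, 2, 5, 1, 6, 2, 6, 7, 6, 7
Total = 7 + 1 + 1 + 6 + 2 + 5 + 1 + 6 + 2 + 6 + 7 + 6 + 7 = 57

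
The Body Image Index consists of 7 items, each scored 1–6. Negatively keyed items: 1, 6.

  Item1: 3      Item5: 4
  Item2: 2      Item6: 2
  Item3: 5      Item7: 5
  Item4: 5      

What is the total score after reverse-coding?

Apply reverse scoring (reversed = (1+6) − raw = 7 − raw):
  item 1: 7 − 3 = 4
  item 6: 7 − 2 = 5
Scored responses: 4, 2, 5, 5, 4, 5, 5
Total = 4 + 2 + 5 + 5 + 4 + 5 + 5 = 30

30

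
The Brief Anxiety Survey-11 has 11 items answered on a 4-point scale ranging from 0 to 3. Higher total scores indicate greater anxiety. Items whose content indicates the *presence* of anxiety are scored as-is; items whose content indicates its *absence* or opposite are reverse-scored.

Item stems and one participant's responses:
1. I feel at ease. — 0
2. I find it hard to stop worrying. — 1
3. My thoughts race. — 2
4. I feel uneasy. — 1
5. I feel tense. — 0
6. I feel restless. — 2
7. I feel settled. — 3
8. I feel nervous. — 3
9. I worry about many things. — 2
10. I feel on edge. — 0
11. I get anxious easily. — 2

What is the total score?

Items 1, 7 describe the absence/opposite of anxiety → reverse-score.
reverse-coded value = 3 − response.
  item 1: 3 − 0 = 3
  item 2: 1
  item 3: 2
  item 4: 1
  item 5: 0
  item 6: 2
  item 7: 3 − 3 = 0
  item 8: 3
  item 9: 2
  item 10: 0
  item 11: 2
Total = 3 + 1 + 2 + 1 + 0 + 2 + 0 + 3 + 2 + 0 + 2 = 16

16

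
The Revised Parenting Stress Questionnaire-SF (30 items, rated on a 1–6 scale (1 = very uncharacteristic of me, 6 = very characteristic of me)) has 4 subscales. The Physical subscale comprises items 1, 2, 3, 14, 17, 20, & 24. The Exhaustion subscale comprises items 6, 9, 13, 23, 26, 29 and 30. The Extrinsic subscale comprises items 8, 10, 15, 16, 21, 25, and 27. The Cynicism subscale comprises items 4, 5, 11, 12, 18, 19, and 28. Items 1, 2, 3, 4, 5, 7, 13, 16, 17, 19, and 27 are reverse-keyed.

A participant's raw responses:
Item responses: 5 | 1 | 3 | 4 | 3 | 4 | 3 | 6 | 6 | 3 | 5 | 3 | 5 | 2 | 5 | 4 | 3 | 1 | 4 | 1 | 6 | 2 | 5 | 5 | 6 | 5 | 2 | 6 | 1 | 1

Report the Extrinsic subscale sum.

34

Extrinsic items: 8, 10, 15, 16, 21, 25, 27.
Of these, items 16 & 27 are reverse-keyed; reversed = (1+6) − raw = 7 − raw.
  item 8: 6
  item 10: 3
  item 15: 5
  item 16: 7 − 4 = 3
  item 21: 6
  item 25: 6
  item 27: 7 − 2 = 5
Sum = 6 + 3 + 5 + 3 + 6 + 6 + 5 = 34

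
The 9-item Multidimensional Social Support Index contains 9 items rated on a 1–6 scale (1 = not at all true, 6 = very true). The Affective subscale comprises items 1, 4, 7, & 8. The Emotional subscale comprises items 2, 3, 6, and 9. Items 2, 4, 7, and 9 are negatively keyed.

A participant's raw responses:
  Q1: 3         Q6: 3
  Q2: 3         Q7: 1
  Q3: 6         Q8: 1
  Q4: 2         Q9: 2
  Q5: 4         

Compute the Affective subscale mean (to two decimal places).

3.75

Affective items: 1, 4, 7, 8.
Of these, items 4 & 7 are negatively keyed; on a 1–6 scale, reversed = 7 − raw.
  item 1: 3
  item 4: 7 − 2 = 5
  item 7: 7 − 1 = 6
  item 8: 1
Sum = 3 + 5 + 6 + 1 = 15
Mean = 15 / 4 = 3.75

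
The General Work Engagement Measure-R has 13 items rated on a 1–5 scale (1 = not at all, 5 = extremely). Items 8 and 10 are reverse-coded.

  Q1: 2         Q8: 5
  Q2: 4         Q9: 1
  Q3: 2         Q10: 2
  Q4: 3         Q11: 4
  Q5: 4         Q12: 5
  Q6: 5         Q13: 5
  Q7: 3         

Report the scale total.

Apply reverse scoring (reversed = (1+5) − raw = 6 − raw):
  item 8: 6 − 5 = 1
  item 10: 6 − 2 = 4
Scored items: 2, 4, 2, 3, 4, 5, 3, 1, 1, 4, 4, 5, 5
Total = 2 + 4 + 2 + 3 + 4 + 5 + 3 + 1 + 1 + 4 + 4 + 5 + 5 = 43

43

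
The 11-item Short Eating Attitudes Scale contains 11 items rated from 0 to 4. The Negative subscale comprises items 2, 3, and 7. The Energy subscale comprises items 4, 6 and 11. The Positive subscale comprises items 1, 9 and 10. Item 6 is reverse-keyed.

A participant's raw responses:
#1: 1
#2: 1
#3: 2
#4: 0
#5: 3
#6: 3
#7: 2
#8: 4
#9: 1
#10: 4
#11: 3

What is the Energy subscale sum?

Energy items: 4, 6, 11.
Of these, item 6 is reverse-keyed; on a 0–4 scale, reversed = 4 − raw.
  item 4: 0
  item 6: 4 − 3 = 1
  item 11: 3
Sum = 0 + 1 + 3 = 4

4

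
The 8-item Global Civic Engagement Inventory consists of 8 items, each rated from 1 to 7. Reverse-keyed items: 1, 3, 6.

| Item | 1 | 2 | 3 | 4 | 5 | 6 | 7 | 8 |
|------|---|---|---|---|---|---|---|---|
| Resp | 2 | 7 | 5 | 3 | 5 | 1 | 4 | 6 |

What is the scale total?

Raw sum = 33. Reverse-keyed items: 1, 3, 6; their raw sum = 8.
Each reversal replaces raw with 8 − raw, changing the total by 8 − 2·raw per item.
Total = 33 + 3·8 − 2·8 = 33 + 24 − 16 = 41

41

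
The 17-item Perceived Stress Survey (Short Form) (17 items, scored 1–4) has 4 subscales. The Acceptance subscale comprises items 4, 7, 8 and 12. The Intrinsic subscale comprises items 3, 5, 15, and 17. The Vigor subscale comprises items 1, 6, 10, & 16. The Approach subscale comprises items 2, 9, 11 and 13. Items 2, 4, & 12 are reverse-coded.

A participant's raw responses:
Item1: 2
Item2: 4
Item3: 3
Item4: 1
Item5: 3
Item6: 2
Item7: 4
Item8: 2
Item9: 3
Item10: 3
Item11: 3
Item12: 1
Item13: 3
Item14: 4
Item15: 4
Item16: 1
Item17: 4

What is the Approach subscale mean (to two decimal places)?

Approach items: 2, 9, 11, 13.
Of these, item 2 is reverse-coded; on a 1–4 scale, reversed = 5 − raw.
  item 2: 5 − 4 = 1
  item 9: 3
  item 11: 3
  item 13: 3
Sum = 1 + 3 + 3 + 3 = 10
Mean = 10 / 4 = 2.50

2.50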